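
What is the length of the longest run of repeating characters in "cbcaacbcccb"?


Input: "cbcaacbcccb"
Scanning for longest run:
  Position 1 ('b'): new char, reset run to 1
  Position 2 ('c'): new char, reset run to 1
  Position 3 ('a'): new char, reset run to 1
  Position 4 ('a'): continues run of 'a', length=2
  Position 5 ('c'): new char, reset run to 1
  Position 6 ('b'): new char, reset run to 1
  Position 7 ('c'): new char, reset run to 1
  Position 8 ('c'): continues run of 'c', length=2
  Position 9 ('c'): continues run of 'c', length=3
  Position 10 ('b'): new char, reset run to 1
Longest run: 'c' with length 3

3


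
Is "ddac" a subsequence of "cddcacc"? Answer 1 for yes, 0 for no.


Check if "ddac" is a subsequence of "cddcacc"
Greedy scan:
  Position 0 ('c'): no match needed
  Position 1 ('d'): matches sub[0] = 'd'
  Position 2 ('d'): matches sub[1] = 'd'
  Position 3 ('c'): no match needed
  Position 4 ('a'): matches sub[2] = 'a'
  Position 5 ('c'): matches sub[3] = 'c'
  Position 6 ('c'): no match needed
All 4 characters matched => is a subsequence

1


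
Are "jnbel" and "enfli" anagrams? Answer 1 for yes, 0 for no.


Strings: "jnbel", "enfli"
Sorted first:  bejln
Sorted second: efiln
Differ at position 0: 'b' vs 'e' => not anagrams

0


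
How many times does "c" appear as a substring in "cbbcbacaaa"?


Searching for "c" in "cbbcbacaaa"
Scanning each position:
  Position 0: "c" => MATCH
  Position 1: "b" => no
  Position 2: "b" => no
  Position 3: "c" => MATCH
  Position 4: "b" => no
  Position 5: "a" => no
  Position 6: "c" => MATCH
  Position 7: "a" => no
  Position 8: "a" => no
  Position 9: "a" => no
Total occurrences: 3

3


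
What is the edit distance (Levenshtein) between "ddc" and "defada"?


Computing edit distance: "ddc" -> "defada"
DP table:
           d    e    f    a    d    a
      0    1    2    3    4    5    6
  d   1    0    1    2    3    4    5
  d   2    1    1    2    3    3    4
  c   3    2    2    2    3    4    4
Edit distance = dp[3][6] = 4

4


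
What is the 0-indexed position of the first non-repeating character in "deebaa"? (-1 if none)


Input: deebaa
Character frequencies:
  'a': 2
  'b': 1
  'd': 1
  'e': 2
Scanning left to right for freq == 1:
  Position 0 ('d'): unique! => answer = 0

0


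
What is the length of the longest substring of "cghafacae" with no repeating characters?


Input: "cghafacae"
Sliding window (track last position of each char):
  Position 0 ('c'): window [0,0] length 1 -- new best
  Position 1 ('g'): window [0,1] length 2 -- new best
  Position 2 ('h'): window [0,2] length 3 -- new best
  Position 3 ('a'): window [0,3] length 4 -- new best
  Position 4 ('f'): window [0,4] length 5 -- new best
  Position 5 ('a'): repeat (last at 3), move window start to 4
  Position 5 ('a'): window [4,5] length 2
  Position 6 ('c'): window [4,6] length 3
  Position 7 ('a'): repeat (last at 5), move window start to 6
  Position 7 ('a'): window [6,7] length 2
  Position 8 ('e'): window [6,8] length 3
Longest substring with no repeats: "cghaf" with length 5

5


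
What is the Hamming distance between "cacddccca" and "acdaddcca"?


Comparing "cacddccca" and "acdaddcca" position by position:
  Position 0: 'c' vs 'a' => differ
  Position 1: 'a' vs 'c' => differ
  Position 2: 'c' vs 'd' => differ
  Position 3: 'd' vs 'a' => differ
  Position 4: 'd' vs 'd' => same
  Position 5: 'c' vs 'd' => differ
  Position 6: 'c' vs 'c' => same
  Position 7: 'c' vs 'c' => same
  Position 8: 'a' vs 'a' => same
Total differences (Hamming distance): 5

5


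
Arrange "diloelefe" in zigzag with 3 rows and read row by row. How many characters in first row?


Zigzag "diloelefe" into 3 rows:
Placing characters:
  'd' => row 0
  'i' => row 1
  'l' => row 2
  'o' => row 1
  'e' => row 0
  'l' => row 1
  'e' => row 2
  'f' => row 1
  'e' => row 0
Rows:
  Row 0: "dee"
  Row 1: "iolf"
  Row 2: "le"
First row length: 3

3


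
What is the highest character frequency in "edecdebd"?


Input: edecdebd
Character counts:
  'b': 1
  'c': 1
  'd': 3
  'e': 3
Maximum frequency: 3

3


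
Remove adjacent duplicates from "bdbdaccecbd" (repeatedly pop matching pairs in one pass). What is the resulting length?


Input: bdbdaccecbd
Stack-based adjacent duplicate removal:
  Read 'b': push. Stack: b
  Read 'd': push. Stack: bd
  Read 'b': push. Stack: bdb
  Read 'd': push. Stack: bdbd
  Read 'a': push. Stack: bdbda
  Read 'c': push. Stack: bdbdac
  Read 'c': matches stack top 'c' => pop. Stack: bdbda
  Read 'e': push. Stack: bdbdae
  Read 'c': push. Stack: bdbdaec
  Read 'b': push. Stack: bdbdaecb
  Read 'd': push. Stack: bdbdaecbd
Final stack: "bdbdaecbd" (length 9)

9


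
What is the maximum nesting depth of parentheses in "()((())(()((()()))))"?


Input: "()((())(()((()()))))"
Tracking depth:
  Position 0 '(': depth becomes 1
  Position 1 ')': depth becomes 0
  Position 2 '(': depth becomes 1
  Position 3 '(': depth becomes 2
  Position 4 '(': depth becomes 3
  Position 5 ')': depth becomes 2
  Position 6 ')': depth becomes 1
  Position 7 '(': depth becomes 2
  Position 8 '(': depth becomes 3
  Position 9 ')': depth becomes 2
  Position 10 '(': depth becomes 3
  Position 11 '(': depth becomes 4
  Position 12 '(': depth becomes 5
  Position 13 ')': depth becomes 4
  Position 14 '(': depth becomes 5
  Position 15 ')': depth becomes 4
  Position 16 ')': depth becomes 3
  Position 17 ')': depth becomes 2
  Position 18 ')': depth becomes 1
  Position 19 ')': depth becomes 0
Maximum depth reached: 5

5


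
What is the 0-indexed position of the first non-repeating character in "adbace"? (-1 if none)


Input: adbace
Character frequencies:
  'a': 2
  'b': 1
  'c': 1
  'd': 1
  'e': 1
Scanning left to right for freq == 1:
  Position 0 ('a'): freq=2, skip
  Position 1 ('d'): unique! => answer = 1

1


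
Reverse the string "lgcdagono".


Input: lgcdagono
Reading characters right to left:
  Position 8: 'o'
  Position 7: 'n'
  Position 6: 'o'
  Position 5: 'g'
  Position 4: 'a'
  Position 3: 'd'
  Position 2: 'c'
  Position 1: 'g'
  Position 0: 'l'
Reversed: onogadcgl

onogadcgl


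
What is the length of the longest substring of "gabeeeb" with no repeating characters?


Input: "gabeeeb"
Sliding window (track last position of each char):
  Position 0 ('g'): window [0,0] length 1 -- new best
  Position 1 ('a'): window [0,1] length 2 -- new best
  Position 2 ('b'): window [0,2] length 3 -- new best
  Position 3 ('e'): window [0,3] length 4 -- new best
  Position 4 ('e'): repeat (last at 3), move window start to 4
  Position 4 ('e'): window [4,4] length 1
  Position 5 ('e'): repeat (last at 4), move window start to 5
  Position 5 ('e'): window [5,5] length 1
  Position 6 ('b'): window [5,6] length 2
Longest substring with no repeats: "gabe" with length 4

4


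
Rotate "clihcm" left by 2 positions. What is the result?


Input: "clihcm", rotate left by 2
First 2 characters: "cl"
Remaining characters: "ihcm"
Concatenate remaining + first: "ihcm" + "cl" = "ihcmcl"

ihcmcl


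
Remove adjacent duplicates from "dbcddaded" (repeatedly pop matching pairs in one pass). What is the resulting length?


Input: dbcddaded
Stack-based adjacent duplicate removal:
  Read 'd': push. Stack: d
  Read 'b': push. Stack: db
  Read 'c': push. Stack: dbc
  Read 'd': push. Stack: dbcd
  Read 'd': matches stack top 'd' => pop. Stack: dbc
  Read 'a': push. Stack: dbca
  Read 'd': push. Stack: dbcad
  Read 'e': push. Stack: dbcade
  Read 'd': push. Stack: dbcaded
Final stack: "dbcaded" (length 7)

7


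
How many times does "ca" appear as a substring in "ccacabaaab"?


Searching for "ca" in "ccacabaaab"
Scanning each position:
  Position 0: "cc" => no
  Position 1: "ca" => MATCH
  Position 2: "ac" => no
  Position 3: "ca" => MATCH
  Position 4: "ab" => no
  Position 5: "ba" => no
  Position 6: "aa" => no
  Position 7: "aa" => no
  Position 8: "ab" => no
Total occurrences: 2

2


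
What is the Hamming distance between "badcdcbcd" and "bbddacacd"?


Comparing "badcdcbcd" and "bbddacacd" position by position:
  Position 0: 'b' vs 'b' => same
  Position 1: 'a' vs 'b' => differ
  Position 2: 'd' vs 'd' => same
  Position 3: 'c' vs 'd' => differ
  Position 4: 'd' vs 'a' => differ
  Position 5: 'c' vs 'c' => same
  Position 6: 'b' vs 'a' => differ
  Position 7: 'c' vs 'c' => same
  Position 8: 'd' vs 'd' => same
Total differences (Hamming distance): 4

4


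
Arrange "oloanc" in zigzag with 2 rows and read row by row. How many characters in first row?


Zigzag "oloanc" into 2 rows:
Placing characters:
  'o' => row 0
  'l' => row 1
  'o' => row 0
  'a' => row 1
  'n' => row 0
  'c' => row 1
Rows:
  Row 0: "oon"
  Row 1: "lac"
First row length: 3

3


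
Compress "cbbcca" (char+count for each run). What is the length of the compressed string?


Input: cbbcca
Runs:
  'c' x 1 => "c1"
  'b' x 2 => "b2"
  'c' x 2 => "c2"
  'a' x 1 => "a1"
Compressed: "c1b2c2a1"
Compressed length: 8

8


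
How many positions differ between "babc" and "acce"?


Comparing "babc" and "acce" position by position:
  Position 0: 'b' vs 'a' => DIFFER
  Position 1: 'a' vs 'c' => DIFFER
  Position 2: 'b' vs 'c' => DIFFER
  Position 3: 'c' vs 'e' => DIFFER
Positions that differ: 4

4


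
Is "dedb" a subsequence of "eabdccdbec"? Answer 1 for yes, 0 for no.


Check if "dedb" is a subsequence of "eabdccdbec"
Greedy scan:
  Position 0 ('e'): no match needed
  Position 1 ('a'): no match needed
  Position 2 ('b'): no match needed
  Position 3 ('d'): matches sub[0] = 'd'
  Position 4 ('c'): no match needed
  Position 5 ('c'): no match needed
  Position 6 ('d'): no match needed
  Position 7 ('b'): no match needed
  Position 8 ('e'): matches sub[1] = 'e'
  Position 9 ('c'): no match needed
Only matched 2/4 characters => not a subsequence

0


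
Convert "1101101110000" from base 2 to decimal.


Input: "1101101110000" in base 2
Positional expansion:
  Digit '1' (value 1) x 2^12 = 4096
  Digit '1' (value 1) x 2^11 = 2048
  Digit '0' (value 0) x 2^10 = 0
  Digit '1' (value 1) x 2^9 = 512
  Digit '1' (value 1) x 2^8 = 256
  Digit '0' (value 0) x 2^7 = 0
  Digit '1' (value 1) x 2^6 = 64
  Digit '1' (value 1) x 2^5 = 32
  Digit '1' (value 1) x 2^4 = 16
  Digit '0' (value 0) x 2^3 = 0
  Digit '0' (value 0) x 2^2 = 0
  Digit '0' (value 0) x 2^1 = 0
  Digit '0' (value 0) x 2^0 = 0
Sum = 7024

7024


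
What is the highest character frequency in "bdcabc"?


Input: bdcabc
Character counts:
  'a': 1
  'b': 2
  'c': 2
  'd': 1
Maximum frequency: 2

2


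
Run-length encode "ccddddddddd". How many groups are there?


Input: ccddddddddd
Scanning for consecutive runs:
  Group 1: 'c' x 2 (positions 0-1)
  Group 2: 'd' x 9 (positions 2-10)
Total groups: 2

2


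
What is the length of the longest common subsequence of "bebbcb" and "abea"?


LCS of "bebbcb" and "abea"
DP table:
           a    b    e    a
      0    0    0    0    0
  b   0    0    1    1    1
  e   0    0    1    2    2
  b   0    0    1    2    2
  b   0    0    1    2    2
  c   0    0    1    2    2
  b   0    0    1    2    2
LCS length = dp[6][4] = 2

2


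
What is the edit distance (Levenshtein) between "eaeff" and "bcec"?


Computing edit distance: "eaeff" -> "bcec"
DP table:
           b    c    e    c
      0    1    2    3    4
  e   1    1    2    2    3
  a   2    2    2    3    3
  e   3    3    3    2    3
  f   4    4    4    3    3
  f   5    5    5    4    4
Edit distance = dp[5][4] = 4

4


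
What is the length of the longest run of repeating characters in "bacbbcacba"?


Input: "bacbbcacba"
Scanning for longest run:
  Position 1 ('a'): new char, reset run to 1
  Position 2 ('c'): new char, reset run to 1
  Position 3 ('b'): new char, reset run to 1
  Position 4 ('b'): continues run of 'b', length=2
  Position 5 ('c'): new char, reset run to 1
  Position 6 ('a'): new char, reset run to 1
  Position 7 ('c'): new char, reset run to 1
  Position 8 ('b'): new char, reset run to 1
  Position 9 ('a'): new char, reset run to 1
Longest run: 'b' with length 2

2


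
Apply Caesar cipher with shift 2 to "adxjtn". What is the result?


Caesar cipher: shift "adxjtn" by 2
  'a' (pos 0) + 2 = pos 2 = 'c'
  'd' (pos 3) + 2 = pos 5 = 'f'
  'x' (pos 23) + 2 = pos 25 = 'z'
  'j' (pos 9) + 2 = pos 11 = 'l'
  't' (pos 19) + 2 = pos 21 = 'v'
  'n' (pos 13) + 2 = pos 15 = 'p'
Result: cfzlvp

cfzlvp


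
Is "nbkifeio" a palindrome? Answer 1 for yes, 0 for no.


Input: nbkifeio
Reversed: oiefikbn
  Compare pos 0 ('n') with pos 7 ('o'): MISMATCH
  Compare pos 1 ('b') with pos 6 ('i'): MISMATCH
  Compare pos 2 ('k') with pos 5 ('e'): MISMATCH
  Compare pos 3 ('i') with pos 4 ('f'): MISMATCH
Result: not a palindrome

0


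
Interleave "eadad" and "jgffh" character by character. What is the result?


Interleaving "eadad" and "jgffh":
  Position 0: 'e' from first, 'j' from second => "ej"
  Position 1: 'a' from first, 'g' from second => "ag"
  Position 2: 'd' from first, 'f' from second => "df"
  Position 3: 'a' from first, 'f' from second => "af"
  Position 4: 'd' from first, 'h' from second => "dh"
Result: ejagdfafdh

ejagdfafdh


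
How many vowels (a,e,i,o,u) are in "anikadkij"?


Input: anikadkij
Checking each character:
  'a' at position 0: vowel (running total: 1)
  'n' at position 1: consonant
  'i' at position 2: vowel (running total: 2)
  'k' at position 3: consonant
  'a' at position 4: vowel (running total: 3)
  'd' at position 5: consonant
  'k' at position 6: consonant
  'i' at position 7: vowel (running total: 4)
  'j' at position 8: consonant
Total vowels: 4

4


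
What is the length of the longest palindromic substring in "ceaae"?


Input: "ceaae"
Checking substrings for palindromes:
  [1:5] "eaae" (len 4) => palindrome
  [2:4] "aa" (len 2) => palindrome
Longest palindromic substring: "eaae" with length 4

4


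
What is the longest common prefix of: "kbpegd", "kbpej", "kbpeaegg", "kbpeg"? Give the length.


Words: kbpegd, kbpej, kbpeaegg, kbpeg
  Position 0: all 'k' => match
  Position 1: all 'b' => match
  Position 2: all 'p' => match
  Position 3: all 'e' => match
  Position 4: ('g', 'j', 'a', 'g') => mismatch, stop
LCP = "kbpe" (length 4)

4


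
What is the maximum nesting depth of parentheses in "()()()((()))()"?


Input: "()()()((()))()"
Tracking depth:
  Position 0 '(': depth becomes 1
  Position 1 ')': depth becomes 0
  Position 2 '(': depth becomes 1
  Position 3 ')': depth becomes 0
  Position 4 '(': depth becomes 1
  Position 5 ')': depth becomes 0
  Position 6 '(': depth becomes 1
  Position 7 '(': depth becomes 2
  Position 8 '(': depth becomes 3
  Position 9 ')': depth becomes 2
  Position 10 ')': depth becomes 1
  Position 11 ')': depth becomes 0
  Position 12 '(': depth becomes 1
  Position 13 ')': depth becomes 0
Maximum depth reached: 3

3


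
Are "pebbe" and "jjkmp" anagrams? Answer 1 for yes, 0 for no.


Strings: "pebbe", "jjkmp"
Sorted first:  bbeep
Sorted second: jjkmp
Differ at position 0: 'b' vs 'j' => not anagrams

0


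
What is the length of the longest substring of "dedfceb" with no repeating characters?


Input: "dedfceb"
Sliding window (track last position of each char):
  Position 0 ('d'): window [0,0] length 1 -- new best
  Position 1 ('e'): window [0,1] length 2 -- new best
  Position 2 ('d'): repeat (last at 0), move window start to 1
  Position 2 ('d'): window [1,2] length 2
  Position 3 ('f'): window [1,3] length 3 -- new best
  Position 4 ('c'): window [1,4] length 4 -- new best
  Position 5 ('e'): repeat (last at 1), move window start to 2
  Position 5 ('e'): window [2,5] length 4
  Position 6 ('b'): window [2,6] length 5 -- new best
Longest substring with no repeats: "dfceb" with length 5

5


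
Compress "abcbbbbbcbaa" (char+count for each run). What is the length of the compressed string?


Input: abcbbbbbcbaa
Runs:
  'a' x 1 => "a1"
  'b' x 1 => "b1"
  'c' x 1 => "c1"
  'b' x 5 => "b5"
  'c' x 1 => "c1"
  'b' x 1 => "b1"
  'a' x 2 => "a2"
Compressed: "a1b1c1b5c1b1a2"
Compressed length: 14

14


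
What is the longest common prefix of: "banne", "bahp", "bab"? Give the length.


Words: banne, bahp, bab
  Position 0: all 'b' => match
  Position 1: all 'a' => match
  Position 2: ('n', 'h', 'b') => mismatch, stop
LCP = "ba" (length 2)

2


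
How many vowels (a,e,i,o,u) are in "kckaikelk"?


Input: kckaikelk
Checking each character:
  'k' at position 0: consonant
  'c' at position 1: consonant
  'k' at position 2: consonant
  'a' at position 3: vowel (running total: 1)
  'i' at position 4: vowel (running total: 2)
  'k' at position 5: consonant
  'e' at position 6: vowel (running total: 3)
  'l' at position 7: consonant
  'k' at position 8: consonant
Total vowels: 3

3


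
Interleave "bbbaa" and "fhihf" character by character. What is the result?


Interleaving "bbbaa" and "fhihf":
  Position 0: 'b' from first, 'f' from second => "bf"
  Position 1: 'b' from first, 'h' from second => "bh"
  Position 2: 'b' from first, 'i' from second => "bi"
  Position 3: 'a' from first, 'h' from second => "ah"
  Position 4: 'a' from first, 'f' from second => "af"
Result: bfbhbiahaf

bfbhbiahaf


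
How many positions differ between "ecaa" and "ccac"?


Comparing "ecaa" and "ccac" position by position:
  Position 0: 'e' vs 'c' => DIFFER
  Position 1: 'c' vs 'c' => same
  Position 2: 'a' vs 'a' => same
  Position 3: 'a' vs 'c' => DIFFER
Positions that differ: 2

2


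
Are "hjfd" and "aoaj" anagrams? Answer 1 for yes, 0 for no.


Strings: "hjfd", "aoaj"
Sorted first:  dfhj
Sorted second: aajo
Differ at position 0: 'd' vs 'a' => not anagrams

0


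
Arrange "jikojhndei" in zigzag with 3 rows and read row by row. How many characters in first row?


Zigzag "jikojhndei" into 3 rows:
Placing characters:
  'j' => row 0
  'i' => row 1
  'k' => row 2
  'o' => row 1
  'j' => row 0
  'h' => row 1
  'n' => row 2
  'd' => row 1
  'e' => row 0
  'i' => row 1
Rows:
  Row 0: "jje"
  Row 1: "iohdi"
  Row 2: "kn"
First row length: 3

3


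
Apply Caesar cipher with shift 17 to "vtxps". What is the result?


Caesar cipher: shift "vtxps" by 17
  'v' (pos 21) + 17 = pos 12 = 'm'
  't' (pos 19) + 17 = pos 10 = 'k'
  'x' (pos 23) + 17 = pos 14 = 'o'
  'p' (pos 15) + 17 = pos 6 = 'g'
  's' (pos 18) + 17 = pos 9 = 'j'
Result: mkogj

mkogj


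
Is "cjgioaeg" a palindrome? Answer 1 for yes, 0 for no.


Input: cjgioaeg
Reversed: geaoigjc
  Compare pos 0 ('c') with pos 7 ('g'): MISMATCH
  Compare pos 1 ('j') with pos 6 ('e'): MISMATCH
  Compare pos 2 ('g') with pos 5 ('a'): MISMATCH
  Compare pos 3 ('i') with pos 4 ('o'): MISMATCH
Result: not a palindrome

0


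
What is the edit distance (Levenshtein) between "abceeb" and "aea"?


Computing edit distance: "abceeb" -> "aea"
DP table:
           a    e    a
      0    1    2    3
  a   1    0    1    2
  b   2    1    1    2
  c   3    2    2    2
  e   4    3    2    3
  e   5    4    3    3
  b   6    5    4    4
Edit distance = dp[6][3] = 4

4


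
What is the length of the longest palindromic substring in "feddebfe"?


Input: "feddebfe"
Checking substrings for palindromes:
  [1:5] "edde" (len 4) => palindrome
  [2:4] "dd" (len 2) => palindrome
Longest palindromic substring: "edde" with length 4

4


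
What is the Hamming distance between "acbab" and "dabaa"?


Comparing "acbab" and "dabaa" position by position:
  Position 0: 'a' vs 'd' => differ
  Position 1: 'c' vs 'a' => differ
  Position 2: 'b' vs 'b' => same
  Position 3: 'a' vs 'a' => same
  Position 4: 'b' vs 'a' => differ
Total differences (Hamming distance): 3

3


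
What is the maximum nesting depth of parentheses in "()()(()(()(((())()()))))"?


Input: "()()(()(()(((())()()))))"
Tracking depth:
  Position 0 '(': depth becomes 1
  Position 1 ')': depth becomes 0
  Position 2 '(': depth becomes 1
  Position 3 ')': depth becomes 0
  Position 4 '(': depth becomes 1
  Position 5 '(': depth becomes 2
  Position 6 ')': depth becomes 1
  Position 7 '(': depth becomes 2
  Position 8 '(': depth becomes 3
  Position 9 ')': depth becomes 2
  Position 10 '(': depth becomes 3
  Position 11 '(': depth becomes 4
  Position 12 '(': depth becomes 5
  Position 13 '(': depth becomes 6
  Position 14 ')': depth becomes 5
  Position 15 ')': depth becomes 4
  Position 16 '(': depth becomes 5
  Position 17 ')': depth becomes 4
  Position 18 '(': depth becomes 5
  Position 19 ')': depth becomes 4
  Position 20 ')': depth becomes 3
  Position 21 ')': depth becomes 2
  Position 22 ')': depth becomes 1
  Position 23 ')': depth becomes 0
Maximum depth reached: 6

6


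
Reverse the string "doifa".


Input: doifa
Reading characters right to left:
  Position 4: 'a'
  Position 3: 'f'
  Position 2: 'i'
  Position 1: 'o'
  Position 0: 'd'
Reversed: afiod

afiod


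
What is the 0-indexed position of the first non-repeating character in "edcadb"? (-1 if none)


Input: edcadb
Character frequencies:
  'a': 1
  'b': 1
  'c': 1
  'd': 2
  'e': 1
Scanning left to right for freq == 1:
  Position 0 ('e'): unique! => answer = 0

0


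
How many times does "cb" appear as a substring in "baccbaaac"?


Searching for "cb" in "baccbaaac"
Scanning each position:
  Position 0: "ba" => no
  Position 1: "ac" => no
  Position 2: "cc" => no
  Position 3: "cb" => MATCH
  Position 4: "ba" => no
  Position 5: "aa" => no
  Position 6: "aa" => no
  Position 7: "ac" => no
Total occurrences: 1

1


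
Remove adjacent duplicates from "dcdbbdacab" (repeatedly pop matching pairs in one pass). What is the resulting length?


Input: dcdbbdacab
Stack-based adjacent duplicate removal:
  Read 'd': push. Stack: d
  Read 'c': push. Stack: dc
  Read 'd': push. Stack: dcd
  Read 'b': push. Stack: dcdb
  Read 'b': matches stack top 'b' => pop. Stack: dcd
  Read 'd': matches stack top 'd' => pop. Stack: dc
  Read 'a': push. Stack: dca
  Read 'c': push. Stack: dcac
  Read 'a': push. Stack: dcaca
  Read 'b': push. Stack: dcacab
Final stack: "dcacab" (length 6)

6


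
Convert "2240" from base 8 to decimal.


Input: "2240" in base 8
Positional expansion:
  Digit '2' (value 2) x 8^3 = 1024
  Digit '2' (value 2) x 8^2 = 128
  Digit '4' (value 4) x 8^1 = 32
  Digit '0' (value 0) x 8^0 = 0
Sum = 1184

1184


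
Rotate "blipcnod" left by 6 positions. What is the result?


Input: "blipcnod", rotate left by 6
First 6 characters: "blipcn"
Remaining characters: "od"
Concatenate remaining + first: "od" + "blipcn" = "odblipcn"

odblipcn


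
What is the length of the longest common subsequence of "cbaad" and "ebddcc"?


LCS of "cbaad" and "ebddcc"
DP table:
           e    b    d    d    c    c
      0    0    0    0    0    0    0
  c   0    0    0    0    0    1    1
  b   0    0    1    1    1    1    1
  a   0    0    1    1    1    1    1
  a   0    0    1    1    1    1    1
  d   0    0    1    2    2    2    2
LCS length = dp[5][6] = 2

2


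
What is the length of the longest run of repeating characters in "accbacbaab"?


Input: "accbacbaab"
Scanning for longest run:
  Position 1 ('c'): new char, reset run to 1
  Position 2 ('c'): continues run of 'c', length=2
  Position 3 ('b'): new char, reset run to 1
  Position 4 ('a'): new char, reset run to 1
  Position 5 ('c'): new char, reset run to 1
  Position 6 ('b'): new char, reset run to 1
  Position 7 ('a'): new char, reset run to 1
  Position 8 ('a'): continues run of 'a', length=2
  Position 9 ('b'): new char, reset run to 1
Longest run: 'c' with length 2

2


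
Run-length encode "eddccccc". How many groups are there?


Input: eddccccc
Scanning for consecutive runs:
  Group 1: 'e' x 1 (positions 0-0)
  Group 2: 'd' x 2 (positions 1-2)
  Group 3: 'c' x 5 (positions 3-7)
Total groups: 3

3


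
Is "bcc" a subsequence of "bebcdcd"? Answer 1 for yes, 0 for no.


Check if "bcc" is a subsequence of "bebcdcd"
Greedy scan:
  Position 0 ('b'): matches sub[0] = 'b'
  Position 1 ('e'): no match needed
  Position 2 ('b'): no match needed
  Position 3 ('c'): matches sub[1] = 'c'
  Position 4 ('d'): no match needed
  Position 5 ('c'): matches sub[2] = 'c'
  Position 6 ('d'): no match needed
All 3 characters matched => is a subsequence

1


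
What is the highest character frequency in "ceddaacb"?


Input: ceddaacb
Character counts:
  'a': 2
  'b': 1
  'c': 2
  'd': 2
  'e': 1
Maximum frequency: 2

2


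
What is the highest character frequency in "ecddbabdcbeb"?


Input: ecddbabdcbeb
Character counts:
  'a': 1
  'b': 4
  'c': 2
  'd': 3
  'e': 2
Maximum frequency: 4

4


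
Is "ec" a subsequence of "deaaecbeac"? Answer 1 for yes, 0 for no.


Check if "ec" is a subsequence of "deaaecbeac"
Greedy scan:
  Position 0 ('d'): no match needed
  Position 1 ('e'): matches sub[0] = 'e'
  Position 2 ('a'): no match needed
  Position 3 ('a'): no match needed
  Position 4 ('e'): no match needed
  Position 5 ('c'): matches sub[1] = 'c'
  Position 6 ('b'): no match needed
  Position 7 ('e'): no match needed
  Position 8 ('a'): no match needed
  Position 9 ('c'): no match needed
All 2 characters matched => is a subsequence

1


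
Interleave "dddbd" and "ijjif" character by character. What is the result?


Interleaving "dddbd" and "ijjif":
  Position 0: 'd' from first, 'i' from second => "di"
  Position 1: 'd' from first, 'j' from second => "dj"
  Position 2: 'd' from first, 'j' from second => "dj"
  Position 3: 'b' from first, 'i' from second => "bi"
  Position 4: 'd' from first, 'f' from second => "df"
Result: didjdjbidf

didjdjbidf


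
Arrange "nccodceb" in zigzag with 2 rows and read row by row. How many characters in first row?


Zigzag "nccodceb" into 2 rows:
Placing characters:
  'n' => row 0
  'c' => row 1
  'c' => row 0
  'o' => row 1
  'd' => row 0
  'c' => row 1
  'e' => row 0
  'b' => row 1
Rows:
  Row 0: "ncde"
  Row 1: "cocb"
First row length: 4

4


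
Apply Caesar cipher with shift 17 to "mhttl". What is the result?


Caesar cipher: shift "mhttl" by 17
  'm' (pos 12) + 17 = pos 3 = 'd'
  'h' (pos 7) + 17 = pos 24 = 'y'
  't' (pos 19) + 17 = pos 10 = 'k'
  't' (pos 19) + 17 = pos 10 = 'k'
  'l' (pos 11) + 17 = pos 2 = 'c'
Result: dykkc

dykkc


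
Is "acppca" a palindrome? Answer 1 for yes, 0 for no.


Input: acppca
Reversed: acppca
  Compare pos 0 ('a') with pos 5 ('a'): match
  Compare pos 1 ('c') with pos 4 ('c'): match
  Compare pos 2 ('p') with pos 3 ('p'): match
Result: palindrome

1


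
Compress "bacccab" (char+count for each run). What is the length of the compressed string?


Input: bacccab
Runs:
  'b' x 1 => "b1"
  'a' x 1 => "a1"
  'c' x 3 => "c3"
  'a' x 1 => "a1"
  'b' x 1 => "b1"
Compressed: "b1a1c3a1b1"
Compressed length: 10

10


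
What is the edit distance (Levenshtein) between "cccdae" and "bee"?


Computing edit distance: "cccdae" -> "bee"
DP table:
           b    e    e
      0    1    2    3
  c   1    1    2    3
  c   2    2    2    3
  c   3    3    3    3
  d   4    4    4    4
  a   5    5    5    5
  e   6    6    5    5
Edit distance = dp[6][3] = 5

5


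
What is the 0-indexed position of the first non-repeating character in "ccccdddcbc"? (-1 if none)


Input: ccccdddcbc
Character frequencies:
  'b': 1
  'c': 6
  'd': 3
Scanning left to right for freq == 1:
  Position 0 ('c'): freq=6, skip
  Position 1 ('c'): freq=6, skip
  Position 2 ('c'): freq=6, skip
  Position 3 ('c'): freq=6, skip
  Position 4 ('d'): freq=3, skip
  Position 5 ('d'): freq=3, skip
  Position 6 ('d'): freq=3, skip
  Position 7 ('c'): freq=6, skip
  Position 8 ('b'): unique! => answer = 8

8


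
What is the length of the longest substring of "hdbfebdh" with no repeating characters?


Input: "hdbfebdh"
Sliding window (track last position of each char):
  Position 0 ('h'): window [0,0] length 1 -- new best
  Position 1 ('d'): window [0,1] length 2 -- new best
  Position 2 ('b'): window [0,2] length 3 -- new best
  Position 3 ('f'): window [0,3] length 4 -- new best
  Position 4 ('e'): window [0,4] length 5 -- new best
  Position 5 ('b'): repeat (last at 2), move window start to 3
  Position 5 ('b'): window [3,5] length 3
  Position 6 ('d'): window [3,6] length 4
  Position 7 ('h'): window [3,7] length 5
Longest substring with no repeats: "hdbfe" with length 5

5


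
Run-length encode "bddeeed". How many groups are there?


Input: bddeeed
Scanning for consecutive runs:
  Group 1: 'b' x 1 (positions 0-0)
  Group 2: 'd' x 2 (positions 1-2)
  Group 3: 'e' x 3 (positions 3-5)
  Group 4: 'd' x 1 (positions 6-6)
Total groups: 4

4


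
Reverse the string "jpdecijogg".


Input: jpdecijogg
Reading characters right to left:
  Position 9: 'g'
  Position 8: 'g'
  Position 7: 'o'
  Position 6: 'j'
  Position 5: 'i'
  Position 4: 'c'
  Position 3: 'e'
  Position 2: 'd'
  Position 1: 'p'
  Position 0: 'j'
Reversed: ggojicedpj

ggojicedpj


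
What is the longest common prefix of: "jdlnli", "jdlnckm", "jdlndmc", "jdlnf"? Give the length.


Words: jdlnli, jdlnckm, jdlndmc, jdlnf
  Position 0: all 'j' => match
  Position 1: all 'd' => match
  Position 2: all 'l' => match
  Position 3: all 'n' => match
  Position 4: ('l', 'c', 'd', 'f') => mismatch, stop
LCP = "jdln" (length 4)

4


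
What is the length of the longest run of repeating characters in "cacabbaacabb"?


Input: "cacabbaacabb"
Scanning for longest run:
  Position 1 ('a'): new char, reset run to 1
  Position 2 ('c'): new char, reset run to 1
  Position 3 ('a'): new char, reset run to 1
  Position 4 ('b'): new char, reset run to 1
  Position 5 ('b'): continues run of 'b', length=2
  Position 6 ('a'): new char, reset run to 1
  Position 7 ('a'): continues run of 'a', length=2
  Position 8 ('c'): new char, reset run to 1
  Position 9 ('a'): new char, reset run to 1
  Position 10 ('b'): new char, reset run to 1
  Position 11 ('b'): continues run of 'b', length=2
Longest run: 'b' with length 2

2


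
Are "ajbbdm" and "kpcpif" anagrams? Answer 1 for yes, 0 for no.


Strings: "ajbbdm", "kpcpif"
Sorted first:  abbdjm
Sorted second: cfikpp
Differ at position 0: 'a' vs 'c' => not anagrams

0


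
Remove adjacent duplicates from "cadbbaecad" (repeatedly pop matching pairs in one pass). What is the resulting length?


Input: cadbbaecad
Stack-based adjacent duplicate removal:
  Read 'c': push. Stack: c
  Read 'a': push. Stack: ca
  Read 'd': push. Stack: cad
  Read 'b': push. Stack: cadb
  Read 'b': matches stack top 'b' => pop. Stack: cad
  Read 'a': push. Stack: cada
  Read 'e': push. Stack: cadae
  Read 'c': push. Stack: cadaec
  Read 'a': push. Stack: cadaeca
  Read 'd': push. Stack: cadaecad
Final stack: "cadaecad" (length 8)

8


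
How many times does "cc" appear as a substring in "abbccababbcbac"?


Searching for "cc" in "abbccababbcbac"
Scanning each position:
  Position 0: "ab" => no
  Position 1: "bb" => no
  Position 2: "bc" => no
  Position 3: "cc" => MATCH
  Position 4: "ca" => no
  Position 5: "ab" => no
  Position 6: "ba" => no
  Position 7: "ab" => no
  Position 8: "bb" => no
  Position 9: "bc" => no
  Position 10: "cb" => no
  Position 11: "ba" => no
  Position 12: "ac" => no
Total occurrences: 1

1


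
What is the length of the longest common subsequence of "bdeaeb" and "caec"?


LCS of "bdeaeb" and "caec"
DP table:
           c    a    e    c
      0    0    0    0    0
  b   0    0    0    0    0
  d   0    0    0    0    0
  e   0    0    0    1    1
  a   0    0    1    1    1
  e   0    0    1    2    2
  b   0    0    1    2    2
LCS length = dp[6][4] = 2

2


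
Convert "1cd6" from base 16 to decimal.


Input: "1cd6" in base 16
Positional expansion:
  Digit '1' (value 1) x 16^3 = 4096
  Digit 'c' (value 12) x 16^2 = 3072
  Digit 'd' (value 13) x 16^1 = 208
  Digit '6' (value 6) x 16^0 = 6
Sum = 7382

7382


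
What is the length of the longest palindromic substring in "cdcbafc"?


Input: "cdcbafc"
Checking substrings for palindromes:
  [0:3] "cdc" (len 3) => palindrome
Longest palindromic substring: "cdc" with length 3

3


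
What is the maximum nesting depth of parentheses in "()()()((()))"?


Input: "()()()((()))"
Tracking depth:
  Position 0 '(': depth becomes 1
  Position 1 ')': depth becomes 0
  Position 2 '(': depth becomes 1
  Position 3 ')': depth becomes 0
  Position 4 '(': depth becomes 1
  Position 5 ')': depth becomes 0
  Position 6 '(': depth becomes 1
  Position 7 '(': depth becomes 2
  Position 8 '(': depth becomes 3
  Position 9 ')': depth becomes 2
  Position 10 ')': depth becomes 1
  Position 11 ')': depth becomes 0
Maximum depth reached: 3

3


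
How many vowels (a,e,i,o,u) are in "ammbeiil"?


Input: ammbeiil
Checking each character:
  'a' at position 0: vowel (running total: 1)
  'm' at position 1: consonant
  'm' at position 2: consonant
  'b' at position 3: consonant
  'e' at position 4: vowel (running total: 2)
  'i' at position 5: vowel (running total: 3)
  'i' at position 6: vowel (running total: 4)
  'l' at position 7: consonant
Total vowels: 4

4


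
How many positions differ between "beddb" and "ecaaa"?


Comparing "beddb" and "ecaaa" position by position:
  Position 0: 'b' vs 'e' => DIFFER
  Position 1: 'e' vs 'c' => DIFFER
  Position 2: 'd' vs 'a' => DIFFER
  Position 3: 'd' vs 'a' => DIFFER
  Position 4: 'b' vs 'a' => DIFFER
Positions that differ: 5

5


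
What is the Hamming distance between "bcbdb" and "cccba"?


Comparing "bcbdb" and "cccba" position by position:
  Position 0: 'b' vs 'c' => differ
  Position 1: 'c' vs 'c' => same
  Position 2: 'b' vs 'c' => differ
  Position 3: 'd' vs 'b' => differ
  Position 4: 'b' vs 'a' => differ
Total differences (Hamming distance): 4

4


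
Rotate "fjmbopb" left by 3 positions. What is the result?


Input: "fjmbopb", rotate left by 3
First 3 characters: "fjm"
Remaining characters: "bopb"
Concatenate remaining + first: "bopb" + "fjm" = "bopbfjm"

bopbfjm


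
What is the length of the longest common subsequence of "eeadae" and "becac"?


LCS of "eeadae" and "becac"
DP table:
           b    e    c    a    c
      0    0    0    0    0    0
  e   0    0    1    1    1    1
  e   0    0    1    1    1    1
  a   0    0    1    1    2    2
  d   0    0    1    1    2    2
  a   0    0    1    1    2    2
  e   0    0    1    1    2    2
LCS length = dp[6][5] = 2

2


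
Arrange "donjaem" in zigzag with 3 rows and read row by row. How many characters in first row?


Zigzag "donjaem" into 3 rows:
Placing characters:
  'd' => row 0
  'o' => row 1
  'n' => row 2
  'j' => row 1
  'a' => row 0
  'e' => row 1
  'm' => row 2
Rows:
  Row 0: "da"
  Row 1: "oje"
  Row 2: "nm"
First row length: 2

2


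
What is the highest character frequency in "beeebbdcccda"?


Input: beeebbdcccda
Character counts:
  'a': 1
  'b': 3
  'c': 3
  'd': 2
  'e': 3
Maximum frequency: 3

3


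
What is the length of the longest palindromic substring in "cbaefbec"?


Input: "cbaefbec"
Checking substrings for palindromes:
  No multi-char palindromic substrings found
Longest palindromic substring: "c" with length 1

1


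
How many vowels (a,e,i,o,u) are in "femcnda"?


Input: femcnda
Checking each character:
  'f' at position 0: consonant
  'e' at position 1: vowel (running total: 1)
  'm' at position 2: consonant
  'c' at position 3: consonant
  'n' at position 4: consonant
  'd' at position 5: consonant
  'a' at position 6: vowel (running total: 2)
Total vowels: 2

2


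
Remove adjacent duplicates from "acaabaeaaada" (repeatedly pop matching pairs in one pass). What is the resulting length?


Input: acaabaeaaada
Stack-based adjacent duplicate removal:
  Read 'a': push. Stack: a
  Read 'c': push. Stack: ac
  Read 'a': push. Stack: aca
  Read 'a': matches stack top 'a' => pop. Stack: ac
  Read 'b': push. Stack: acb
  Read 'a': push. Stack: acba
  Read 'e': push. Stack: acbae
  Read 'a': push. Stack: acbaea
  Read 'a': matches stack top 'a' => pop. Stack: acbae
  Read 'a': push. Stack: acbaea
  Read 'd': push. Stack: acbaead
  Read 'a': push. Stack: acbaeada
Final stack: "acbaeada" (length 8)

8


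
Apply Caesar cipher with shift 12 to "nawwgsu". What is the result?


Caesar cipher: shift "nawwgsu" by 12
  'n' (pos 13) + 12 = pos 25 = 'z'
  'a' (pos 0) + 12 = pos 12 = 'm'
  'w' (pos 22) + 12 = pos 8 = 'i'
  'w' (pos 22) + 12 = pos 8 = 'i'
  'g' (pos 6) + 12 = pos 18 = 's'
  's' (pos 18) + 12 = pos 4 = 'e'
  'u' (pos 20) + 12 = pos 6 = 'g'
Result: zmiiseg

zmiiseg


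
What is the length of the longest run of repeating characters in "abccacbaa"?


Input: "abccacbaa"
Scanning for longest run:
  Position 1 ('b'): new char, reset run to 1
  Position 2 ('c'): new char, reset run to 1
  Position 3 ('c'): continues run of 'c', length=2
  Position 4 ('a'): new char, reset run to 1
  Position 5 ('c'): new char, reset run to 1
  Position 6 ('b'): new char, reset run to 1
  Position 7 ('a'): new char, reset run to 1
  Position 8 ('a'): continues run of 'a', length=2
Longest run: 'c' with length 2

2


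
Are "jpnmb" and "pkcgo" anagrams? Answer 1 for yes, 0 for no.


Strings: "jpnmb", "pkcgo"
Sorted first:  bjmnp
Sorted second: cgkop
Differ at position 0: 'b' vs 'c' => not anagrams

0


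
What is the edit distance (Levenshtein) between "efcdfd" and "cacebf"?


Computing edit distance: "efcdfd" -> "cacebf"
DP table:
           c    a    c    e    b    f
      0    1    2    3    4    5    6
  e   1    1    2    3    3    4    5
  f   2    2    2    3    4    4    4
  c   3    2    3    2    3    4    5
  d   4    3    3    3    3    4    5
  f   5    4    4    4    4    4    4
  d   6    5    5    5    5    5    5
Edit distance = dp[6][6] = 5

5


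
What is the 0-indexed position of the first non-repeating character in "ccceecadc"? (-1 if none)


Input: ccceecadc
Character frequencies:
  'a': 1
  'c': 5
  'd': 1
  'e': 2
Scanning left to right for freq == 1:
  Position 0 ('c'): freq=5, skip
  Position 1 ('c'): freq=5, skip
  Position 2 ('c'): freq=5, skip
  Position 3 ('e'): freq=2, skip
  Position 4 ('e'): freq=2, skip
  Position 5 ('c'): freq=5, skip
  Position 6 ('a'): unique! => answer = 6

6


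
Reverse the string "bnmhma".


Input: bnmhma
Reading characters right to left:
  Position 5: 'a'
  Position 4: 'm'
  Position 3: 'h'
  Position 2: 'm'
  Position 1: 'n'
  Position 0: 'b'
Reversed: amhmnb

amhmnb


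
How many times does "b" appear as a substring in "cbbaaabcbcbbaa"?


Searching for "b" in "cbbaaabcbcbbaa"
Scanning each position:
  Position 0: "c" => no
  Position 1: "b" => MATCH
  Position 2: "b" => MATCH
  Position 3: "a" => no
  Position 4: "a" => no
  Position 5: "a" => no
  Position 6: "b" => MATCH
  Position 7: "c" => no
  Position 8: "b" => MATCH
  Position 9: "c" => no
  Position 10: "b" => MATCH
  Position 11: "b" => MATCH
  Position 12: "a" => no
  Position 13: "a" => no
Total occurrences: 6

6


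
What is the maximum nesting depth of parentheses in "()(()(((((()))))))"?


Input: "()(()(((((()))))))"
Tracking depth:
  Position 0 '(': depth becomes 1
  Position 1 ')': depth becomes 0
  Position 2 '(': depth becomes 1
  Position 3 '(': depth becomes 2
  Position 4 ')': depth becomes 1
  Position 5 '(': depth becomes 2
  Position 6 '(': depth becomes 3
  Position 7 '(': depth becomes 4
  Position 8 '(': depth becomes 5
  Position 9 '(': depth becomes 6
  Position 10 '(': depth becomes 7
  Position 11 ')': depth becomes 6
  Position 12 ')': depth becomes 5
  Position 13 ')': depth becomes 4
  Position 14 ')': depth becomes 3
  Position 15 ')': depth becomes 2
  Position 16 ')': depth becomes 1
  Position 17 ')': depth becomes 0
Maximum depth reached: 7

7


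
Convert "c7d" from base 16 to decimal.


Input: "c7d" in base 16
Positional expansion:
  Digit 'c' (value 12) x 16^2 = 3072
  Digit '7' (value 7) x 16^1 = 112
  Digit 'd' (value 13) x 16^0 = 13
Sum = 3197

3197


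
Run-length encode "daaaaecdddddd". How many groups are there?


Input: daaaaecdddddd
Scanning for consecutive runs:
  Group 1: 'd' x 1 (positions 0-0)
  Group 2: 'a' x 4 (positions 1-4)
  Group 3: 'e' x 1 (positions 5-5)
  Group 4: 'c' x 1 (positions 6-6)
  Group 5: 'd' x 6 (positions 7-12)
Total groups: 5

5
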